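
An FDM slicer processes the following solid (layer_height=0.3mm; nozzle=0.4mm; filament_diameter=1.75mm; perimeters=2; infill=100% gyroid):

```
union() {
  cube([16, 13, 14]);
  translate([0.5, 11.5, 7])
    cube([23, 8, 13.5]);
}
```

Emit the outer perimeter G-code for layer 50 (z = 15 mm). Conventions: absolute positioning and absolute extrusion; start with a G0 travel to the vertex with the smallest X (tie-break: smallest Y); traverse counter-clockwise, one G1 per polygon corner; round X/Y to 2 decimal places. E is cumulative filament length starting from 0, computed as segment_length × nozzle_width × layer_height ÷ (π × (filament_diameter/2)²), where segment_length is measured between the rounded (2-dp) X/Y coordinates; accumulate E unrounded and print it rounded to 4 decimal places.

At z = 15 mm: the cube is absent (z outside [0, 14]); the 23×8 cube at (0.5, 11.5) contributes its full rectangle; Merging all regions: only the 23×8 cube at (0.5, 11.5) is present, so the union is just that shape — 1 connected region. The outline is a single polygon with 4 vertices. Extrusion per mm of travel: 0.4 × 0.3 / (π × 0.875²) = 0.049890. Accumulating E over each segment gives final E = 3.0932.

G0 X0.50 Y11.50 Z15.00
G1 X23.50 Y11.50 E1.1475
G1 X23.50 Y19.50 E1.5466
G1 X0.50 Y19.50 E2.6941
G1 X0.50 Y11.50 E3.0932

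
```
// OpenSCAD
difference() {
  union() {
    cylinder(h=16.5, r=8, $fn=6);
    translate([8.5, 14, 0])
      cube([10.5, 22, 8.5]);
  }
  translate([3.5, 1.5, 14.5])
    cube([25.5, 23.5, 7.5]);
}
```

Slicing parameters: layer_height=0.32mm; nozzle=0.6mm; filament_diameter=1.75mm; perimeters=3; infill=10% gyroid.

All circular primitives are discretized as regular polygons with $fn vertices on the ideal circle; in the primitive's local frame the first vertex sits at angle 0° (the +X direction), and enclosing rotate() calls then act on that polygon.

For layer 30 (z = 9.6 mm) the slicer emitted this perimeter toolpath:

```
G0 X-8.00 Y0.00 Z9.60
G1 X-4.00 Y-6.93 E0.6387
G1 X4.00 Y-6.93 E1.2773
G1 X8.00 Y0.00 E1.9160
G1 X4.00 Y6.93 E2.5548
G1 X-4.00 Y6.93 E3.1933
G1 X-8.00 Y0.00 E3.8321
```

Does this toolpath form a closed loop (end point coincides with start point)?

Start point (G0): (-8.00, 0.00). End point (last G1): the path returns to the start — closed.

yes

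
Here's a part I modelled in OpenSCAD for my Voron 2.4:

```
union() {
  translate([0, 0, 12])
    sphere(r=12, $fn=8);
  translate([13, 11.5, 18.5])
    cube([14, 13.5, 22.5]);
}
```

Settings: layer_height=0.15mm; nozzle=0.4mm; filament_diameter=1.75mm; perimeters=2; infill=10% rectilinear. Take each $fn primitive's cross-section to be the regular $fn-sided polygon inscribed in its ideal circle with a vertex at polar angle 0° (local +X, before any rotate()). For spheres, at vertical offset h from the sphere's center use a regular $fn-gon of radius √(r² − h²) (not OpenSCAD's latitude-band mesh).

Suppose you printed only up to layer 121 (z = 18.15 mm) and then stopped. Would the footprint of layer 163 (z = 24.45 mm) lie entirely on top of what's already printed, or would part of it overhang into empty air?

part overhangs

Compare the two slices. At z = 18.15: the sphere: section is a regular 8-gon, circumradius = √(r²−h²) = √(12²−6.15²) = 10.304 (area = (8/2)·10.304²·sin(360°/8) = 300.32 mm²); the cube at (13, 11.5) does not reach this height (z outside [18.5, 41]); Combining (union): only the r=12 sphere is present, so the union is just that shape — area = 300.32 mm². At z = 24.45: the sphere is absent (|z−center|=12.450 > r=12); the cube at (13, 11.5) (footprint 14×13.5) is included at this height (area 189.00 mm²); Combining (union): only the 14×13.5 cube at (13, 11.5) is present, so the union is just that shape — area = 189.00 mm². Checking containment: at z = 24.45 the cross-section extends beyond the z = 18.15 cross-section by about 189.00 mm².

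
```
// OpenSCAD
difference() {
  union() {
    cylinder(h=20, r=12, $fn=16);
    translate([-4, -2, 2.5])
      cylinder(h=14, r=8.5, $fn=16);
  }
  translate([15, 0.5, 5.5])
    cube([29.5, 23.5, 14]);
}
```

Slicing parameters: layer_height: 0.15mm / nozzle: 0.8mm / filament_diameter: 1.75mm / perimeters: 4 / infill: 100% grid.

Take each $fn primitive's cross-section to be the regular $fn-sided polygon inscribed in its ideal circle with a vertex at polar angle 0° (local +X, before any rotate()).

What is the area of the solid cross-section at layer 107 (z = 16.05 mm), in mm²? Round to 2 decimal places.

At z = 16.05 mm: the r=12 cylinder gives a regular 16-gon of circumradius 12 (constant along its height) (area = (16/2)·12.000²·sin(360°/16) = 440.85 mm²); the r=8.5 cylinder at (-4, -2) contributes a regular 16-gon of circumradius 8.5 (area = (16/2)·8.500²·sin(360°/16) = 221.19 mm²); Merging all regions: the regions partially overlap — summed areas 662.04 mm² minus the doubly-counted overlap 212.01 mm² gives 450.03 mm² — area = 450.03 mm²; the cube at (15, 0.5) (footprint 29.5×23.5) is included at this height (area 693.25 mm²); Taking the first minus the rest: starting from the result so far (450.03 mm²), the 29.5×23.5 cube at (15, 0.5) misses the remaining region (no effect) — area = 450.03 mm². Overall, the cross-section is a single solid region. Net area = 450.03 mm².

450.03 mm²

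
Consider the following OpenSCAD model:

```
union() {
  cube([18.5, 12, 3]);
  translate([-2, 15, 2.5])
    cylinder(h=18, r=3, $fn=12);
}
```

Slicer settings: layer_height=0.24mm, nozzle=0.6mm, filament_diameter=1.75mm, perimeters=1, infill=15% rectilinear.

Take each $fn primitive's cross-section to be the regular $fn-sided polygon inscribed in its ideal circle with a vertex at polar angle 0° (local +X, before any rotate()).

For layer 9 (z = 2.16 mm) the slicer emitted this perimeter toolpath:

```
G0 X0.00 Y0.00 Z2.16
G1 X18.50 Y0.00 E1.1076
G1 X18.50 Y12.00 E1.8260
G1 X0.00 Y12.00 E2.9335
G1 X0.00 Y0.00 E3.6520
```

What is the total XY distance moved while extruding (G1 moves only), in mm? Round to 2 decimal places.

61.00 mm

Sum the Euclidean lengths of each G1 segment: total = 61.00 mm.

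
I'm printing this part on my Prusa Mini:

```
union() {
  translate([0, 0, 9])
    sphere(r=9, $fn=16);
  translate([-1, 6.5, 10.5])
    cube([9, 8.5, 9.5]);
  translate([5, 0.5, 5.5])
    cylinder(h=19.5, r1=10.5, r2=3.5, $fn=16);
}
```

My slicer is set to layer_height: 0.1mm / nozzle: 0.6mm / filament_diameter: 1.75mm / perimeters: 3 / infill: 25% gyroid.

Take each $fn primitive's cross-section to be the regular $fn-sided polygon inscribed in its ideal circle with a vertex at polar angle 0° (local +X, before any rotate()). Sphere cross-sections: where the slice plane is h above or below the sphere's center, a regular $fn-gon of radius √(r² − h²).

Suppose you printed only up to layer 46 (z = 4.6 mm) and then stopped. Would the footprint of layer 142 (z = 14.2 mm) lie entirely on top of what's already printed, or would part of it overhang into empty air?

part overhangs

Compare the two slices. At z = 4.6: the r=9 sphere contributes a regular 16-gon of circumradius √(9²−4.4²) = 7.851 (area = (16/2)·7.851²·sin(360°/16) = 188.71 mm²); the cube at (-1, 6.5) is not intersected at this z (z outside [10.5, 20]); the cone at (5, 0.5) is absent (z outside [5.5, 25]); Merging all regions: only the r=9 sphere is present, so the union is just that shape — area = 188.71 mm². At z = 14.2: the sphere: section is a regular 16-gon, circumradius = √(r²−h²) = √(9²−5.2²) = 7.346 (area = (16/2)·7.346²·sin(360°/16) = 165.20 mm²); the cube at (-1, 6.5) (footprint 9×8.5) is included at this height (area 76.50 mm²); the cone at (5, 0.5): at t=0.446 of its height the radius interpolates to r₁+(r₂−r₁)t = 7.377, giving a regular 16-gon of that circumradius (area = (16/2)·7.377²·sin(360°/16) = 166.60 mm²); Merging all regions: the regions partially overlap — summed areas 408.30 mm² minus the doubly-counted overlap 102.87 mm² gives 305.43 mm² — area = 305.43 mm². Checking containment: at z = 14.2 the cross-section extends beyond the z = 4.6 cross-section by about 129.83 mm².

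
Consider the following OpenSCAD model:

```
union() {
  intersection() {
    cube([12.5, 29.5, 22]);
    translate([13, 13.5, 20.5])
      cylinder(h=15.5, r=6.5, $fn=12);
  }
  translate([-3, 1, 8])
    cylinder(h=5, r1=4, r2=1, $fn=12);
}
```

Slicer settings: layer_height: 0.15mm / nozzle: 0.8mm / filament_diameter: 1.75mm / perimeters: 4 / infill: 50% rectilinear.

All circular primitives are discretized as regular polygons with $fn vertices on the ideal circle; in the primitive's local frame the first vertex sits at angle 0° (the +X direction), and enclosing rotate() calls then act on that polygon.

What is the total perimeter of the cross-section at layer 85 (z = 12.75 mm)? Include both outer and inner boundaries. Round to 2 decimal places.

At z = 12.75 mm: the 12.5×29.5 cube contributes its full rectangle (perimeter 84.00 mm); the cylinder at (13, 13.5) is absent (z outside [20.5, 36]); Keeping only the common overlap: at least one operand is absent at this height, so nothing remains; the cone at (-3, 1) contributes a regular 12-gon of circumradius 1.150 (interpolated between r1=4 and r2=1 at t=0.950) (perimeter = 2·12·1.150·sin(180°/12) = 7.14 mm); Merging all regions: only the cone at (-3, 1) is present, so the union is just that shape — boundary = 7.14 mm. Overall, the cross-section is a single solid region. Total boundary length (outer) = 7.14 mm.

7.14 mm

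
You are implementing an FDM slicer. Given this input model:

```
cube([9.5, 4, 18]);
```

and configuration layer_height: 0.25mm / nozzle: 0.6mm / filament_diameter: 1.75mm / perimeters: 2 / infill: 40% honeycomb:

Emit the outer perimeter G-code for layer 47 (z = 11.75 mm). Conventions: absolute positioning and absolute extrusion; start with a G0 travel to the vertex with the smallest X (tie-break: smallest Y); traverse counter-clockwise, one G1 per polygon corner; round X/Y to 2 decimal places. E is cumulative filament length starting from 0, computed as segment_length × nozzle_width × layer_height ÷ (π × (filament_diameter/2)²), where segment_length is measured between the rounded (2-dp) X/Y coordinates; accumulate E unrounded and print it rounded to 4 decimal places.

G0 X0.00 Y0.00 Z11.75
G1 X9.50 Y0.00 E0.5924
G1 X9.50 Y4.00 E0.8419
G1 X0.00 Y4.00 E1.4343
G1 X0.00 Y0.00 E1.6838

At z = 11.75 mm: the cube (footprint 9.5×4) is included at this height. The outline is a single polygon with 4 vertices. Extrusion per mm of travel: 0.6 × 0.25 / (π × 0.875²) = 0.062363. Accumulating E over each segment gives final E = 1.6838.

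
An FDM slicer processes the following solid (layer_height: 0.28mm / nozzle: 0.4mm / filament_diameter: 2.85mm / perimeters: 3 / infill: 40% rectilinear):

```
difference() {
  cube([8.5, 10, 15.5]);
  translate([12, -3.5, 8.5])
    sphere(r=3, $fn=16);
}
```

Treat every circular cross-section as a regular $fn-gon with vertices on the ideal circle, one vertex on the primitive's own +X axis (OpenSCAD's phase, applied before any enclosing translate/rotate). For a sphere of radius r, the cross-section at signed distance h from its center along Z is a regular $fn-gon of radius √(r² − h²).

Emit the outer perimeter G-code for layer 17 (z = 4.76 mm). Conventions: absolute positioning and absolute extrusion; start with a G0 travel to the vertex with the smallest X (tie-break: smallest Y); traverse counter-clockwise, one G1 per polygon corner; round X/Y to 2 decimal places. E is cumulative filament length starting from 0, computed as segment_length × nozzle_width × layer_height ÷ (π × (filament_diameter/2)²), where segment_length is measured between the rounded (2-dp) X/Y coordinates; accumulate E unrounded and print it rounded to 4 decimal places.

At z = 4.76 mm: the cube is present — its section is the full 8.5×10 rectangle; the sphere at (12, -3.5) does not reach this height (|z−center|=3.740 > r=3); Taking the first minus the rest: none of the subtracted shapes is present at this height, so the 8.5×10 cube is unchanged — 1 connected region. The outline is a single polygon with 4 vertices. Extrusion per mm of travel: 0.4 × 0.28 / (π × 1.425²) = 0.017557. Accumulating E over each segment gives final E = 0.6496.

G0 X0.00 Y0.00 Z4.76
G1 X8.50 Y0.00 E0.1492
G1 X8.50 Y10.00 E0.3248
G1 X0.00 Y10.00 E0.4740
G1 X0.00 Y0.00 E0.6496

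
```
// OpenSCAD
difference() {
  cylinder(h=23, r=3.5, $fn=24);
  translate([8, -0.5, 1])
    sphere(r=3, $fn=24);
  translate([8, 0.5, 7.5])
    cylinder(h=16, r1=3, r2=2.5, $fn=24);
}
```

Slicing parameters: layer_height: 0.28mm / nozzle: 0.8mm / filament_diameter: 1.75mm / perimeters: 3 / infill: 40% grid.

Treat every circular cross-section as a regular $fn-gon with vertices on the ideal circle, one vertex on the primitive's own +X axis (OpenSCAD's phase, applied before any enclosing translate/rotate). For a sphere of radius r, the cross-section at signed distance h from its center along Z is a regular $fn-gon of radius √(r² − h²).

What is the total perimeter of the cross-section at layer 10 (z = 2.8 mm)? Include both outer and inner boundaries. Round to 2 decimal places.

21.93 mm

At z = 2.8 mm: the r=3.5 cylinder contributes a regular 24-gon of circumradius 3.5 (perimeter = 2·24·3.500·sin(180°/24) = 21.93 mm); the sphere at (8, -0.5): section is a regular 24-gon, circumradius = √(r²−h²) = √(3²−1.8²) = 2.400 (perimeter = 2·24·2.400·sin(180°/24) = 15.04 mm); the cone at (8, 0.5) is absent (z outside [7.5, 23.5]); After the difference (first − rest): starting from the r=3.5 cylinder, the r=3 sphere at (8, -0.5) misses the remaining region (no effect) — boundary = 21.93 mm. Overall, the cross-section is a single solid region. Total boundary length (outer) = 21.93 mm.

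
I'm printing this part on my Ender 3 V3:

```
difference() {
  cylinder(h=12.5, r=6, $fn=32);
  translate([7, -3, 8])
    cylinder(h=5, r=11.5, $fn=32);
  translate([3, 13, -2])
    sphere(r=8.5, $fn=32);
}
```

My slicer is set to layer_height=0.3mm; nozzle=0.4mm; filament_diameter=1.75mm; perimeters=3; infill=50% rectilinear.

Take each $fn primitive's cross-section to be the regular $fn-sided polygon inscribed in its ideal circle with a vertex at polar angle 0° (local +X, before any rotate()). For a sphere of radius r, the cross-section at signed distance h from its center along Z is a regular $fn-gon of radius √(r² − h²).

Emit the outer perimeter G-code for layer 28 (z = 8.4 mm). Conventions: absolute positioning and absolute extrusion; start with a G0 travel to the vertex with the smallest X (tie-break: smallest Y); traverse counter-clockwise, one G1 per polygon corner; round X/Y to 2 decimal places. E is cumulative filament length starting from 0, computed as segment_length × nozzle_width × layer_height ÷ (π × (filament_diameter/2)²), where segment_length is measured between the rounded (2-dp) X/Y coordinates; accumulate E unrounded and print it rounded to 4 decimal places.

G0 X-6.00 Y0.00 Z8.40
G1 X-5.88 Y-1.17 E0.0587
G1 X-5.54 Y-2.30 E0.1176
G1 X-4.99 Y-3.33 E0.1758
G1 X-4.40 Y-4.06 E0.2226
G1 X-4.50 Y-3.00 E0.2758
G1 X-4.28 Y-0.76 E0.3880
G1 X-3.62 Y1.40 E0.5007
G1 X-2.56 Y3.39 E0.6132
G1 X-1.13 Y5.13 E0.7256
G1 X-0.08 Y5.99 E0.7933
G1 X-1.17 Y5.88 E0.8479
G1 X-2.30 Y5.54 E0.9068
G1 X-3.33 Y4.99 E0.9651
G1 X-4.24 Y4.24 E1.0239
G1 X-4.99 Y3.33 E1.0827
G1 X-5.54 Y2.30 E1.1410
G1 X-5.88 Y1.17 E1.1999
G1 X-6.00 Y0.00 E1.2585

At z = 8.4 mm: the r=6 cylinder contributes a regular 32-gon of circumradius 6; the cylinder at (7, -3): section is a regular 32-gon, circumradius r=11.5; the sphere at (3, 13) is not intersected at this z (|z−center|=10.400 > r=8.5); Subtracting the remaining from the first: starting from the r=6 cylinder, the r=11.5 cylinder at (7, -3) partially overlaps it — only the 95.00 mm² overlap (of its 412.81 mm²) is removed, clipping the outline — 1 connected region. The outline is a single polygon with 18 vertices. Extrusion per mm of travel: 0.4 × 0.3 / (π × 0.875²) = 0.049890. Accumulating E over each segment gives final E = 1.2585.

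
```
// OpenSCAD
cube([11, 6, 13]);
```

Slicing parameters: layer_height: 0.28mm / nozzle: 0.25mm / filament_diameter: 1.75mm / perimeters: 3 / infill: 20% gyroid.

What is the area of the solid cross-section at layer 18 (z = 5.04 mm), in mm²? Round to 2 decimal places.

At z = 5.04 mm: the cube (footprint 11×6) is included at this height (area 66.00 mm²). Overall, the cross-section is a single solid region. Net area = 66.00 mm².

66.00 mm²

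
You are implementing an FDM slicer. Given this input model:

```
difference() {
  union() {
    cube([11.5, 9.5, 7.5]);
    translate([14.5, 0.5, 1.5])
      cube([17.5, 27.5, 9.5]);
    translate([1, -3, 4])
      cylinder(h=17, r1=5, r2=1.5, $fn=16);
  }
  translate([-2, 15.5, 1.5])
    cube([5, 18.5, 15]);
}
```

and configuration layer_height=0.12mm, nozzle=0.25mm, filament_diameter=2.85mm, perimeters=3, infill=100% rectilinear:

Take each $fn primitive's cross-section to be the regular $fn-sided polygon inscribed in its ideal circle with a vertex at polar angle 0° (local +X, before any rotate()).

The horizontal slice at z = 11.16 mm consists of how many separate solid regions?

At z = 11.16 mm: the cube does not reach this height (z outside [0, 7.5]); the cube at (14.5, 0.5) is not intersected at this z (z outside [1.5, 11]); the cone at (1, -3) contributes a regular 16-gon of circumradius 3.526 (interpolated between r1=5 and r2=1.5 at t=0.421); Taking the union: only the cone at (1, -3) is present, so the union is just that shape — 1 connected region; the 5×18.5 cube at (-2, 15.5) contributes its full rectangle; Subtracting the remaining from the first: starting from that combined region, the 5×18.5 cube at (-2, 15.5) misses the remaining region (no effect) — 1 connected region. The result has 1 disconnected region.

1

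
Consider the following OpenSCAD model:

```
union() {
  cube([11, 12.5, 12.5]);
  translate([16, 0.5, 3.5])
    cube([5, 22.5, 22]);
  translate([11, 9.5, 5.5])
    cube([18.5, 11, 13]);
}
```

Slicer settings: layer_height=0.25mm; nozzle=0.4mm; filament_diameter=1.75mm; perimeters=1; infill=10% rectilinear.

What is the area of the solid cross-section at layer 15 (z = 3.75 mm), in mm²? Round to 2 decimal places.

250.00 mm²

At z = 3.75 mm: the 11×12.5 cube contributes its full rectangle (area 137.50 mm²); the cube at (16, 0.5) (footprint 5×22.5) is included at this height (area 112.50 mm²); the cube at (11, 9.5) is not intersected at this z (z outside [5.5, 18.5]); Taking the union: the 2 present regions are separate (no shared area or edge), so areas and boundary lengths simply add and each stays a separate island — area = 250.00 mm². Overall, the cross-section has 2 separate islands. Net area = 250.00 mm².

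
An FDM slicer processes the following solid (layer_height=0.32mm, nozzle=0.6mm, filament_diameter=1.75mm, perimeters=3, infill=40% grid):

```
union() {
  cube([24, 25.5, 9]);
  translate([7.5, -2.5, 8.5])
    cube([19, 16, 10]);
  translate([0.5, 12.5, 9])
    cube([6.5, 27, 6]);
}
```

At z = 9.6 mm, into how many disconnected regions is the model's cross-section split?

At z = 9.6 mm: the cube is absent (z outside [0, 9]); the 19×16 cube at (7.5, -2.5) contributes its full rectangle; the 6.5×27 cube at (0.5, 12.5) contributes its full rectangle; Combining (union): the 2 present regions are separate (no shared area or edge), so areas and boundary lengths simply add and each stays a separate island — 2 connected regions. The result has 2 disconnected regions.

2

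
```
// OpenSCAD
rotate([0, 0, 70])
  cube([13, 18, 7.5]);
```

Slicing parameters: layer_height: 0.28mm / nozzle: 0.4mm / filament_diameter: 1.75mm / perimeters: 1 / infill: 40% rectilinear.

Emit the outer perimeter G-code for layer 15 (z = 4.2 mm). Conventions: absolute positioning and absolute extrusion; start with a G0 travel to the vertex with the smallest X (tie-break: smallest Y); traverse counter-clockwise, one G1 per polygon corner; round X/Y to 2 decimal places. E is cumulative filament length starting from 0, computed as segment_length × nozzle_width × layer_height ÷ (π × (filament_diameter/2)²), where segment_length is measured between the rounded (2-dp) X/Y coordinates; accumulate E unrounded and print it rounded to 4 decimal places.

G0 X-16.91 Y6.16 Z4.20
G1 X0.00 Y0.00 E0.8380
G1 X4.45 Y12.22 E1.4436
G1 X-12.47 Y18.37 E2.2819
G1 X-16.91 Y6.16 E2.8869

At z = 4.2 mm: the cube is present — its section is the full 13×18 rectangle; (whole slice rotated 70° about Z — lengths, areas and connectivity unchanged). The outline is a single polygon with 4 vertices. Extrusion per mm of travel: 0.4 × 0.28 / (π × 0.875²) = 0.046564. Accumulating E over each segment gives final E = 2.8869.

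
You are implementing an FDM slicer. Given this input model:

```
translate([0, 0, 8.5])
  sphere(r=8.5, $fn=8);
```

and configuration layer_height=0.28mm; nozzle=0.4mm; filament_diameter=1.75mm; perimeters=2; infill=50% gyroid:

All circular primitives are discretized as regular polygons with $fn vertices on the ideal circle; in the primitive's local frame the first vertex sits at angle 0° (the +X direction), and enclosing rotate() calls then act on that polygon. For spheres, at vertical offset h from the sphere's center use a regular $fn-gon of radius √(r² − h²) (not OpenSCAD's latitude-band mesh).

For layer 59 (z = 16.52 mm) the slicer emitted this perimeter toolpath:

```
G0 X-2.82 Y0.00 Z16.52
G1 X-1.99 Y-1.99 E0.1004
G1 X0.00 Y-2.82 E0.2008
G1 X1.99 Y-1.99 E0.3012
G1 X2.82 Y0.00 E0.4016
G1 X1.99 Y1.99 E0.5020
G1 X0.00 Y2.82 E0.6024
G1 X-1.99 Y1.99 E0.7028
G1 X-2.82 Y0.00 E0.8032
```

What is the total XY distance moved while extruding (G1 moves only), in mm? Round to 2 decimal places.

17.25 mm

Sum the Euclidean lengths of each G1 segment: total = 17.25 mm.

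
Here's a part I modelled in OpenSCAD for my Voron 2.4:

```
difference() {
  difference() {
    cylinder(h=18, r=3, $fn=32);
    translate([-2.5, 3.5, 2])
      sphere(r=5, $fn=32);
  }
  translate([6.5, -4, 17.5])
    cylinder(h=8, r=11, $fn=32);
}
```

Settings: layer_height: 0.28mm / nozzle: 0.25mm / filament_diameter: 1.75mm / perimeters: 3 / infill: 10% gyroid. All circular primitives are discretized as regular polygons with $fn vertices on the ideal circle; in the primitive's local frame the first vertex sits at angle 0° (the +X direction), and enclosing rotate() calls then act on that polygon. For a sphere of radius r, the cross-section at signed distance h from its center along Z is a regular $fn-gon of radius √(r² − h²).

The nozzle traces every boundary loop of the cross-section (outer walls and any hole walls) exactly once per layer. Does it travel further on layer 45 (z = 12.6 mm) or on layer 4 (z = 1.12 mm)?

layer 45 (z = 12.6 mm)

Layer 45 (z = 12.6): the r=3 cylinder contributes a regular 32-gon of circumradius 3 (perimeter = 2·32·3.000·sin(180°/32) = 18.82 mm); the sphere at (-2.5, 3.5) is absent (|z−center|=10.600 > r=5); Taking the first minus the rest: none of the subtracted shapes is present at this height, so the r=3 cylinder is unchanged — boundary = 18.82 mm; the cylinder at (6.5, -4) does not reach this height (z outside [17.5, 25.5]); After the difference (first − rest): none of the subtracted shapes is present at this height, so that combined region is unchanged — boundary = 18.82 mm. So its perimeter = 18.82 mm. Layer 4 (z = 1.12): the r=3 cylinder contributes a regular 32-gon of circumradius 3 (perimeter = 2·32·3.000·sin(180°/32) = 18.82 mm); the r=5 sphere at (-2.5, 3.5) contributes a regular 32-gon of circumradius √(5²−0.88²) = 4.922 (perimeter = 2·32·4.922·sin(180°/32) = 30.88 mm); Taking the first minus the rest: starting from the r=3 cylinder, the r=5 sphere at (-2.5, 3.5) partially overlaps it — only the 15.74 mm² overlap (of its 75.62 mm²) is removed, clipping the outline — boundary = 16.58 mm; the cylinder at (6.5, -4) does not reach this height (z outside [17.5, 25.5]); After the difference (first − rest): none of the subtracted shapes is present at this height, so that combined region is unchanged — boundary = 16.58 mm. So its perimeter = 16.58 mm. Layer 45 is larger (18.82 vs 16.58 mm).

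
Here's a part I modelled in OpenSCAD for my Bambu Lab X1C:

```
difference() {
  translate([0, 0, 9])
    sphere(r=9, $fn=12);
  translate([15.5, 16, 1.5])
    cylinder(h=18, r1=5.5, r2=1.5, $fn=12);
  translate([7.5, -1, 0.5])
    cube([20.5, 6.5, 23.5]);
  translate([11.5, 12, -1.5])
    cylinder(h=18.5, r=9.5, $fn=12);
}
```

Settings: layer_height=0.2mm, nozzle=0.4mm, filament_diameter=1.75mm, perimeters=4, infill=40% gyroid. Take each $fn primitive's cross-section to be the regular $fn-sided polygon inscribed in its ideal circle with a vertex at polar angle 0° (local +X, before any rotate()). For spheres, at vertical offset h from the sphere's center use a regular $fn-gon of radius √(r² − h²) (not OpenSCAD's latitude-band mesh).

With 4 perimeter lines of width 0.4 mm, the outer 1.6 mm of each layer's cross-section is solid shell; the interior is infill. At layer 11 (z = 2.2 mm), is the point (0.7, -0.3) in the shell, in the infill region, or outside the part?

infill

At z = 2.2 mm: the r=9 sphere contributes a regular 12-gon of circumradius √(9²−6.8²) = 5.896; the cone at (15.5, 16) contributes a regular 12-gon of circumradius 5.344 (interpolated between r1=5.5 and r2=1.5 at t=0.039); the cube at (7.5, -1) (footprint 20.5×6.5) is included at this height; the r=9.5 cylinder at (11.5, 12) contributes a regular 12-gon of circumradius 9.5; Subtracting the remaining from the first: starting from the r=9 sphere, the cone at (15.5, 16) misses the remaining region (no effect); the 20.5×6.5 cube at (7.5, -1) misses the remaining region (no effect); the r=9.5 cylinder at (11.5, 12) misses the remaining region (no effect) — 1 connected region. Overall, the cross-section is a single solid region. The nearest boundary edge runs (5.90, 0.00)→(5.11, -2.95); distance from the point to it = 4.94 mm. The point is inside the cross-section and 4.94 mm from the nearest boundary — more than the 1.6 mm shell width (4 × 0.4), so it's in the infill interior.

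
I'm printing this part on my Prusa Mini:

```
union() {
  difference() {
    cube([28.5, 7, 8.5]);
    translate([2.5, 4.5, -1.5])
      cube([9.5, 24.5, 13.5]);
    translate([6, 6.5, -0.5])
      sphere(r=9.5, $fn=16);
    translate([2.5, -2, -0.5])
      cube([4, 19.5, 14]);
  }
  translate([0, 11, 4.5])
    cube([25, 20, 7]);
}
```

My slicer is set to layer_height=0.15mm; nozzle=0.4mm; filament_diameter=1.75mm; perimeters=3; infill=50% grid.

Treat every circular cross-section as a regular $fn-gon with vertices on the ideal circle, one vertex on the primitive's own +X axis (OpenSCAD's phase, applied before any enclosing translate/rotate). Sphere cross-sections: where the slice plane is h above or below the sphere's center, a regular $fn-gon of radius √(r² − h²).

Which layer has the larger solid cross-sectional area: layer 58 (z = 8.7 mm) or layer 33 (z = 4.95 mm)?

layer 33 (z = 4.95 mm)

Layer 58 (z = 8.7): the cube is not intersected at this z (z outside [0, 8.5]); the cube at (2.5, 4.5) is present — its section is the full 9.5×24.5 rectangle (area 232.75 mm²); the r=9.5 sphere at (6, 6.5) contributes a regular 16-gon of circumradius √(9.5²−9.2²) = 2.369 (area = (16/2)·2.369²·sin(360°/16) = 17.17 mm²); the cube at (2.5, -2) is present — its section is the full 4×19.5 rectangle (area 78.00 mm²); Subtracting the remaining from the first: the first operand is absent here, so nothing remains; the 25×20 cube at (0, 11) contributes its full rectangle (area 500.00 mm²); Combining (union): only the 25×20 cube at (0, 11) is present, so the union is just that shape — area = 500.00 mm². So its area = 500.00 mm². Layer 33 (z = 4.95): the cube is present — its section is the full 28.5×7 rectangle (area 199.50 mm²); the cube at (2.5, 4.5) is present — its section is the full 9.5×24.5 rectangle (area 232.75 mm²); the r=9.5 sphere at (6, 6.5) contributes a regular 16-gon of circumradius √(9.5²−5.45²) = 7.781 (area = (16/2)·7.781²·sin(360°/16) = 185.36 mm²); the 4×19.5 cube at (2.5, -2) contributes its full rectangle (area 78.00 mm²); Taking the first minus the rest: starting from the 28.5×7 cube (199.50 mm²), the 9.5×24.5 cube at (2.5, 4.5) partially overlaps it — only the 23.75 mm² overlap (of its 232.75 mm²) is removed, clipping the outline; the r=9.5 sphere at (6, 6.5) partially overlaps it — only the 63.74 mm² overlap (of its 185.36 mm²) is removed, clipping the outline; the 4×19.5 cube at (2.5, -2) misses the remaining region (no effect) — area = 112.01 mm²; the 25×20 cube at (0, 11) contributes its full rectangle (area 500.00 mm²); Combining (union): the 2 present regions are separate (no shared area or edge), so areas and boundary lengths simply add and each stays a separate island — area = 612.01 mm². So its area = 612.01 mm². Layer 33 is larger (612.01 vs 500.00 mm²).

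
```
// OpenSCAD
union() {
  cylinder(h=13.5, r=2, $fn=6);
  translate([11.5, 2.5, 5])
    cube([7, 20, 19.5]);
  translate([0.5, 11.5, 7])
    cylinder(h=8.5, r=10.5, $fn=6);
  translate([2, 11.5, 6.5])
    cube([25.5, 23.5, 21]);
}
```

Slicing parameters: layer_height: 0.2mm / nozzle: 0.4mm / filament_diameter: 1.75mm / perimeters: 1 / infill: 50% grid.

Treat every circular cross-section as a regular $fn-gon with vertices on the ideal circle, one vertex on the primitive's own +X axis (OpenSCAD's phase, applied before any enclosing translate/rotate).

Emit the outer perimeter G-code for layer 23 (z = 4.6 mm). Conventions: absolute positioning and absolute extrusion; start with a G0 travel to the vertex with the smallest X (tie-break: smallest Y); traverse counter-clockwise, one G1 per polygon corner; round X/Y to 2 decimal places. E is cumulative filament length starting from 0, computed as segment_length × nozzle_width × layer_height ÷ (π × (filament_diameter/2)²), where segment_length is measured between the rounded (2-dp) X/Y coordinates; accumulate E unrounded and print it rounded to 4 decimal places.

At z = 4.6 mm: the r=2 cylinder contributes a regular 6-gon of circumradius 2; the cube at (11.5, 2.5) is not intersected at this z (z outside [5, 24.5]); the cylinder at (0.5, 11.5) is not intersected at this z (z outside [7, 15.5]); the cube at (2, 11.5) is not intersected at this z (z outside [6.5, 27.5]); Merging all regions: only the r=2 cylinder is present, so the union is just that shape — 1 connected region. The outline is a single polygon with 6 vertices. Extrusion per mm of travel: 0.4 × 0.2 / (π × 0.875²) = 0.033260. Accumulating E over each segment gives final E = 0.3989.

G0 X-2.00 Y0.00 Z4.60
G1 X-1.00 Y-1.73 E0.0665
G1 X1.00 Y-1.73 E0.1330
G1 X2.00 Y0.00 E0.1994
G1 X1.00 Y1.73 E0.2659
G1 X-1.00 Y1.73 E0.3324
G1 X-2.00 Y0.00 E0.3989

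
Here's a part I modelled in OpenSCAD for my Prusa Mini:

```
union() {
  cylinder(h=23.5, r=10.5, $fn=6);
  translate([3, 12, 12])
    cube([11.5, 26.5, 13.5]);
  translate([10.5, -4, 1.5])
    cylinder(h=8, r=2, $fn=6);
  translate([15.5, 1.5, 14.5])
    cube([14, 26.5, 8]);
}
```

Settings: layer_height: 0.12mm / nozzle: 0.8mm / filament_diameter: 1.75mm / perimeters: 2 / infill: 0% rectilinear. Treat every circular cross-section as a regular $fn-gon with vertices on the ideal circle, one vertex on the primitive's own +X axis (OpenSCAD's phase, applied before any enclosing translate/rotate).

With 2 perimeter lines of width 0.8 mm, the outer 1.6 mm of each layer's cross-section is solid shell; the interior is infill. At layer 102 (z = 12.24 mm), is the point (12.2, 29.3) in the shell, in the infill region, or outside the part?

At z = 12.24 mm: the cylinder: section is a regular 6-gon, circumradius r=10.5; the 11.5×26.5 cube at (3, 12) contributes its full rectangle; the cylinder at (10.5, -4) does not reach this height (z outside [1.5, 9.5]); the cube at (15.5, 1.5) is absent (z outside [14.5, 22.5]); Taking the union: the 2 present regions are separate (no shared area or edge), so areas and boundary lengths simply add and each stays a separate island — 2 connected regions. Overall, the cross-section has 2 separate islands. The nearest boundary edge runs (14.50, 38.50)→(14.50, 12.00); distance from the point to it = 2.30 mm. (Shell/infill is judged within the island containing the point — the largest one.) The point is inside the cross-section and 2.30 mm from the nearest boundary — more than the 1.6 mm shell width (2 × 0.8), so it's in the infill interior.

infill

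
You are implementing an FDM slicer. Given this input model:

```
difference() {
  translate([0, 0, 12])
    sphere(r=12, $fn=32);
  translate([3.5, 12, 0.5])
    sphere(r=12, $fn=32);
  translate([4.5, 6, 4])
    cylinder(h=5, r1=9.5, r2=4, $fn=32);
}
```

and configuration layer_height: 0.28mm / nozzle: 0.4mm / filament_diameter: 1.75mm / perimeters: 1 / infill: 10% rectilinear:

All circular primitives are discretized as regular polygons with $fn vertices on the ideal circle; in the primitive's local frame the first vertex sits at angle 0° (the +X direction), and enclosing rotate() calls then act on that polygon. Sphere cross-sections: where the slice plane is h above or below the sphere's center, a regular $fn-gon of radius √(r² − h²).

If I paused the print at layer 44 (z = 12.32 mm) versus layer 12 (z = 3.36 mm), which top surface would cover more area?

Layer 44 (z = 12.32): the sphere: section is a regular 32-gon, circumradius = √(r²−h²) = √(12²−0.32²) = 11.996 (area = (32/2)·11.996²·sin(360°/32) = 449.17 mm²); the r=12 sphere at (3.5, 12) contributes a regular 32-gon of circumradius √(12²−11.82²) = 2.071 (area = (32/2)·2.071²·sin(360°/32) = 13.38 mm²); the cone at (4.5, 6) is not intersected at this z (z outside [4, 9]); Taking the first minus the rest: starting from the r=12 sphere (449.17 mm²), the r=12 sphere at (3.5, 12) partially overlaps it — only the 4.28 mm² overlap (of its 13.38 mm²) is removed, clipping the outline — area = 444.89 mm². So its area = 444.89 mm². Layer 12 (z = 3.36): the r=12 sphere slices to a regular 32-gon of circumradius 8.328 (√(r²−h²) with h=8.64 from center) (area = (32/2)·8.328²·sin(360°/32) = 216.47 mm²); the r=12 sphere at (3.5, 12) slices to a regular 32-gon of circumradius 11.654 (√(r²−h²) with h=2.86 from center) (area = (32/2)·11.654²·sin(360°/32) = 423.96 mm²); the cone at (4.5, 6) does not reach this height (z outside [4, 9]); After the difference (first − rest): starting from the r=12 sphere (216.47 mm²), the r=12 sphere at (3.5, 12) partially overlaps it — only the 78.16 mm² overlap (of its 423.96 mm²) is removed, clipping the outline — area = 138.31 mm². So its area = 138.31 mm². Layer 44 is larger (444.89 vs 138.31 mm²).

layer 44 (z = 12.32 mm)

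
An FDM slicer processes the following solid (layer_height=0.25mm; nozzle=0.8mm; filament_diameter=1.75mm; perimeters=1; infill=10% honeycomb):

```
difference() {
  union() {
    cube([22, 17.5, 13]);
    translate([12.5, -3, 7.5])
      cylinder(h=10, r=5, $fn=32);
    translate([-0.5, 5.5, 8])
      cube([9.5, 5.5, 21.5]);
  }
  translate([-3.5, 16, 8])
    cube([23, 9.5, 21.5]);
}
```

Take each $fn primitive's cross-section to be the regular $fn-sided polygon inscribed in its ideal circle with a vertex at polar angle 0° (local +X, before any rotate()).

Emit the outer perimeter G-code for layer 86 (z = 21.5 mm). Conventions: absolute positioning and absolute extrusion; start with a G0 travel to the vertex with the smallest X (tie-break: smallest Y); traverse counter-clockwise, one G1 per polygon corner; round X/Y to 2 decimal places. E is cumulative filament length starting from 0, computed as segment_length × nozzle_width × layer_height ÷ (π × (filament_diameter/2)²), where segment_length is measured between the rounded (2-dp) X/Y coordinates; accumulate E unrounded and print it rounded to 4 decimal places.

G0 X-0.50 Y5.50 Z21.50
G1 X9.00 Y5.50 E0.7899
G1 X9.00 Y11.00 E1.2473
G1 X-0.50 Y11.00 E2.0372
G1 X-0.50 Y5.50 E2.4945

At z = 21.5 mm: the cube is not intersected at this z (z outside [0, 13]); the cylinder at (12.5, -3) does not reach this height (z outside [7.5, 17.5]); the cube at (-0.5, 5.5) is present — its section is the full 9.5×5.5 rectangle; Taking the union: only the 9.5×5.5 cube at (-0.5, 5.5) is present, so the union is just that shape — 1 connected region; the 23×9.5 cube at (-3.5, 16) contributes its full rectangle; Taking the first minus the rest: starting from the result so far, the 23×9.5 cube at (-3.5, 16) misses the remaining region (no effect) — 1 connected region. The outline is a single polygon with 4 vertices. Extrusion per mm of travel: 0.8 × 0.25 / (π × 0.875²) = 0.083150. Accumulating E over each segment gives final E = 2.4945.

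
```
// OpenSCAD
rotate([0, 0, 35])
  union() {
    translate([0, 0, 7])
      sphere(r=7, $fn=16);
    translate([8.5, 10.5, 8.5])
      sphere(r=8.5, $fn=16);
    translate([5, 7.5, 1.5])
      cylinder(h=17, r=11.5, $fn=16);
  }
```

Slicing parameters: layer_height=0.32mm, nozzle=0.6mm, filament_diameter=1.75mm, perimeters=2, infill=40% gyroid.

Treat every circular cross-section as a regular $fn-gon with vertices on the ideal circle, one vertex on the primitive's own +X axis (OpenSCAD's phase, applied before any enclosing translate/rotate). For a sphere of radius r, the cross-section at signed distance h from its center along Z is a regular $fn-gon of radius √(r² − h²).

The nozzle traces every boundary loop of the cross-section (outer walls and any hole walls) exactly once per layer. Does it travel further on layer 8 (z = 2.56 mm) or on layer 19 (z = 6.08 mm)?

layer 19 (z = 6.08 mm)

Layer 8 (z = 2.56): the r=7 sphere contributes a regular 16-gon of circumradius √(7²−4.44²) = 5.412 (perimeter = 2·16·5.412·sin(180°/16) = 33.78 mm); the r=8.5 sphere at (8.5, 10.5) contributes a regular 16-gon of circumradius √(8.5²−5.94²) = 6.080 (perimeter = 2·16·6.080·sin(180°/16) = 37.96 mm); the cylinder at (5, 7.5): section is a regular 16-gon, circumradius r=11.5 (perimeter = 2·16·11.500·sin(180°/16) = 71.79 mm); Combining (union): the regions partially overlap (shared area 178.16 mm²), so the edge portions inside another operand are dropped and the merged outline is re-measured after clipping — boundary = 75.57 mm; (rotated 35° about Z; rotation is an isometry so areas/perimeters/island counts are preserved). So its perimeter = 75.57 mm. Layer 19 (z = 6.08): the r=7 sphere slices to a regular 16-gon of circumradius 6.939 (√(r²−h²) with h=0.92 from center) (perimeter = 2·16·6.939·sin(180°/16) = 43.32 mm); the r=8.5 sphere at (8.5, 10.5) slices to a regular 16-gon of circumradius 8.148 (√(r²−h²) with h=2.42 from center) (perimeter = 2·16·8.148·sin(180°/16) = 50.87 mm); the cylinder at (5, 7.5): section is a regular 16-gon, circumradius r=11.5 (perimeter = 2·16·11.500·sin(180°/16) = 71.79 mm); Combining (union): the regions partially overlap (shared area 286.50 mm²), so the edge portions inside another operand are dropped and the merged outline is re-measured after clipping — boundary = 79.95 mm; (whole slice rotated 35° about Z — lengths, areas and connectivity unchanged). So its perimeter = 79.95 mm. Layer 19 is larger (79.95 vs 75.57 mm).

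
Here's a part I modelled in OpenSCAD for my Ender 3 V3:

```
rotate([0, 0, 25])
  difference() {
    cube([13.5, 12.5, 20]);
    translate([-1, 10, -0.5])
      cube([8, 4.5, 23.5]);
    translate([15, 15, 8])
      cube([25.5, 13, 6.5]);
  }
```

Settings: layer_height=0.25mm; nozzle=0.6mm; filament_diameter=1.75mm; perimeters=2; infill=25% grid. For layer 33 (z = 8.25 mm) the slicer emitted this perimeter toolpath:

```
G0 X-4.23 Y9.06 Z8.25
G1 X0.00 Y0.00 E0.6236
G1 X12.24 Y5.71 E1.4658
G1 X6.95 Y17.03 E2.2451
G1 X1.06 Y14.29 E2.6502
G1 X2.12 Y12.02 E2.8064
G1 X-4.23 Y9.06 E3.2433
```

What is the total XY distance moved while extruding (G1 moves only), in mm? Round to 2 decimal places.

52.01 mm

Sum the Euclidean lengths of each G1 segment: total = 52.01 mm.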